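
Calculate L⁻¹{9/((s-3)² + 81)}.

Form: b/((s-a)² + b²) → e^(at)sin(bt). With a=3, b=9

Final answer: e^(3t)·sin(9t)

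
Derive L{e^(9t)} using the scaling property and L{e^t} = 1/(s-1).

Using L{f(at)} = (1/a)F(s/a) with a=9 and f(t) = e^t: L{e^(9t)} = (1/9) · 1/((s/9)-1) = (1/9) · 9/(s-9) = 1/(s-9)

Final answer: 1/(s-9)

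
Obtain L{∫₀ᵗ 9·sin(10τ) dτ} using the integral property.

L{∫₀ᵗ f(τ)dτ} = F(s)/s with F(s) = 90/(s² + 100), so the result is (90/(s² + 100))/s = 90/(s(s² + 100))

Final answer: 90/(s(s² + 100))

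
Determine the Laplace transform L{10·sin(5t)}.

L{sin(ωt)} = ω/(s² + ω²), so L{sin(5t)} = 5/(s² + 25). Then L{10·sin(5t)} = 10·5/(s² + 25) = 50/(s² + 25)

Final answer: 50/(s² + 25)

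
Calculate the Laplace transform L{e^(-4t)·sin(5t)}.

L{e^(at)·sin(ωt)} = ω/((s-a)² + ω²), so L{e^(-4t)·sin(5t)} = 5/((s+4)² + 25)

Final answer: 5/((s+4)² + 25)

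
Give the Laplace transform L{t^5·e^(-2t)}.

L{t^n·e^(at)} = n!/(s-a)^(n+1), so L{t^5·e^(-2t)} = 120/(s+2)^6

Final answer: 120/(s+2)^6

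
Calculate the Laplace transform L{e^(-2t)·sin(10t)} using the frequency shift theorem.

Frequency shift: L{e^(at)f(t)} = F(s-a). L{e^(-2t)·sin(10t)} = 10/((s+2)² + 100)

Final answer: 10/((s+2)² + 100)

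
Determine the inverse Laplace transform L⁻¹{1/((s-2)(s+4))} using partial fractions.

Decompose: A/(s-2) + B/(s+4). A = 1/6, B = -1/6. f(t) = (e^(2t) - e^(-4t))/6

Final answer: (e^(2t) - e^(-4t))/6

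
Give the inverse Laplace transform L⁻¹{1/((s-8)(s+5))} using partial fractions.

Decompose: A/(s-8) + B/(s+5). A = 1/13, B = -1/13. f(t) = (e^(8t) - e^(-5t))/13

Final answer: (e^(8t) - e^(-5t))/13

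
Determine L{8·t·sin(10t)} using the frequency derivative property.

L{sin(10t)} = 10/(s² + 100). By L{t·f(t)} = -F'(s): -d/ds[10/(s² + 100)] = -(10)·(-2s)/(s² + 100)² = 20s/(s² + 100)². Then L{8·t·sin(10t)} = 8·20s/(s² + 100)² = 160s/(s² + 100)²

Final answer: 160s/(s² + 100)²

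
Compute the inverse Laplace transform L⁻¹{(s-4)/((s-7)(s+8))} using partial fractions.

Using partial fractions, f(t) = (3e^(7t) + 12e^(-8t))/15

Final answer: (3e^(7t) + 12e^(-8t))/15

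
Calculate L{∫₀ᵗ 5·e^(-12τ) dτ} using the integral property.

L{∫₀ᵗ f(τ)dτ} = F(s)/s with F(s) = 5/(s+12), so L{∫₀ᵗ 5·e^(-12τ) dτ} = 5/(s(s+12))

Final answer: 5/(s(s+12))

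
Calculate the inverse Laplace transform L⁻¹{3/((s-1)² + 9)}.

Using frequency shift, L⁻¹{3/((s-1)² + 9)} = e^t·sin(3t)

Final answer: e^t·sin(3t)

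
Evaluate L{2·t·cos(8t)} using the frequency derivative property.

L{cos(8t)} = s/(s² + 64). Derivative: d/ds[s/(s² + 64)] = [(s² + 64) - s·2s]/(s² + 64)² = (64 - s²)/(s² + 64)². So L{t·cos(8t)} = -F'(s) = (s² - 64)/(s² + 64)². Then L{2·t·cos(8t)} = 2·(s² - 64)/(s² + 64)²

Final answer: 2·(s² - 64)/(s² + 64)²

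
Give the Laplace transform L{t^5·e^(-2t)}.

L{t^n·e^(at)} = n!/(s-a)^(n+1), so L{t^5·e^(-2t)} = 120/(s+2)^6

Final answer: 120/(s+2)^6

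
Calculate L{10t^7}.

L{t^n} = n!/s^(n+1). So L{10t^7} = 10·7!/s^8 = 50400/s^8

Final answer: 50400/s^8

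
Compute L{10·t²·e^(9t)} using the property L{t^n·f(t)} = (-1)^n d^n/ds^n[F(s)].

L{e^(9t)} = 1/(s-9). d/ds[1/(s-9)] = -1/(s-9)². d²/ds²[1/(s-9)] = 2/(s-9)³. So L{t²·e^(9t)} = (-1)² · 2/(s-9)³ = 2/(s-9)³. Then L{10·t²·e^(9t)} = 10·2/(s-9)³ = 20/(s-9)³

Final answer: 20/(s-9)³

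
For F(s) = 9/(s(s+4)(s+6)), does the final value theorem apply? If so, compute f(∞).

Poles of sF(s) = 9/((s+4)(s+6)) are at s = -4 and s = -6, both in the left half-plane. Theorem applies. f(∞) = lim_{s→0} sF(s) = 9/(4·6) = 3/8

Final answer: 3/8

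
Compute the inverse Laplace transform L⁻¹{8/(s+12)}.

L⁻¹{1/(s-a)} = e^(at), so L⁻¹{1/(s+12)} = e^(-12t), and L⁻¹{8/(s+12)} = 8·e^(-12t)

Final answer: 8·e^(-12t)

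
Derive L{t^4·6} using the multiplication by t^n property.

L{6} = 6/s. d^1/ds^1[1/s] = -1/s². d^2/ds^2[1/s] = 2/s^3. d^3/ds^3[1/s] = -6/s^4. d^4/ds^4[1/s] = 24/s^5. So L{t^4} = (-1)^{4}·24/s^5 = 24/s^5. Then L{t^4·6} = 6·24/s^5 = 144/s^5

Final answer: 144/s^5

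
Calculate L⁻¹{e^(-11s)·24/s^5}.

L⁻¹{24/s^5} = t^4. By the time shift theorem, L⁻¹{e^(-as)F(s)} = u(t-a)f(t-a) with a=11, so L⁻¹{e^(-11s)·24/s^5} = u(t-11)·(t-11)^4

Final answer: u(t-11)·(t-11)^4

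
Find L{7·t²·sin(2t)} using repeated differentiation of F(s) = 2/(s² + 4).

F(s) = 2/(s² + 4). F'(s) = -4s/(s² + 4)². F''(s) = -4(4 - 3s²)/(s² + 4)³ = (12s² - 16)/(s² + 4)³. So L{t²·sin(2t)} = (-1)² F''(s) = (12s² - 16)/(s² + 4)³. Then L{7·t²·sin(2t)} = 7·(12s² - 16)/(s² + 4)³ = (84s² - 112)/(s² + 4)³

Final answer: (84s² - 112)/(s² + 4)³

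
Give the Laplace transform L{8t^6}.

L{8t^6} = 8 · L{t^6} = 8 · 720/s^7 = 5760/s^7

Final answer: 5760/s^7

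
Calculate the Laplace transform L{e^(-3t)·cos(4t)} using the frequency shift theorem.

Frequency shift: L{e^(at)f(t)} = F(s-a). L{e^(-3t)·cos(4t)} = (s+3)/((s+3)² + 16)

Final answer: (s+3)/((s+3)² + 16)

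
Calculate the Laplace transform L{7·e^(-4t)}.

L{e^(at)} = 1/(s-a), so L{e^(-4t)} = 1/(s+4). Then L{7·e^(-4t)} = 7/(s+4)

Final answer: 7/(s+4)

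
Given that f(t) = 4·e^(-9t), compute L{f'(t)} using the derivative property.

f(0) = 4, F(s) = 4/(s+9). L{f'(t)} = s·F(s) - f(0) = 4s/(s+9) - 4 = (4s - 4(s+9))/(s+9) = -36/(s+9)

Final answer: -36/(s+9)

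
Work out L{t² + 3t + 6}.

L{t² + 3t + 6} = 2/s³ + 3/s² + 6/s = 2/s³ + 3/s² + 6/s

Final answer: 2/s³ + 3/s² + 6/s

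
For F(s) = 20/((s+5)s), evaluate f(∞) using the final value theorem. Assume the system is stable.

f(∞) = lim_{s→0} sF(s) = lim_{s→0} 20/(s+5) = 4

Final answer: 4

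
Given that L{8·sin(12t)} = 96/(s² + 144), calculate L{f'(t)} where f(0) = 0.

L{f'(t)} = s·F(s) - f(0) = s·96/(s² + 144) - 0 = 96s/(s² + 144)

Final answer: 96s/(s² + 144)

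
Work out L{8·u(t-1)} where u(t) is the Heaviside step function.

L{u(t-a)} = e^(-as)/s. Here a=1, so L{u(t-1)} = e^(-s)/s, and L{8·u(t-1)} = 8·e^(-s)/s

Final answer: 8·e^(-s)/s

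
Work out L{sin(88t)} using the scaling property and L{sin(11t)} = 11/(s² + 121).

Using L{f(at)} = (1/a)F(s/a) with a=8: L{sin(88t)} = (1/8) · 11/((s/8)² + 121) = (1/8) · 11·64/(s² + 7744) = 88/(s² + 7744)

Final answer: 88/(s² + 7744)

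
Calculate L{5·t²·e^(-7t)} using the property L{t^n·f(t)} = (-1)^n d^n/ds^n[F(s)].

L{e^(-7t)} = 1/(s+7). d/ds[1/(s+7)] = -1/(s+7)². d²/ds²[1/(s+7)] = 2/(s+7)³. So L{t²·e^(-7t)} = (-1)² · 2/(s+7)³ = 2/(s+7)³. Then L{5·t²·e^(-7t)} = 5·2/(s+7)³ = 10/(s+7)³

Final answer: 10/(s+7)³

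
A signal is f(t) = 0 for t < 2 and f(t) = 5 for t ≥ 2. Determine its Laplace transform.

f(t) = 5·u(t-2). L{u(t-2)} = e^(-2s)/s, so L{f(t)} = 5·e^(-2s)/s

Final answer: 5·e^(-2s)/s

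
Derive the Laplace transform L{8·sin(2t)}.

L{sin(ωt)} = ω/(s² + ω²), so L{sin(2t)} = 2/(s² + 4). Then L{8·sin(2t)} = 8·2/(s² + 4) = 16/(s² + 4)

Final answer: 16/(s² + 4)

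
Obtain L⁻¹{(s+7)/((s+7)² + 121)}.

Using frequency shift: L⁻¹{(s-a)/((s-a)² + b²)} = e^(at)cos(bt). Here a=-7, b=11

Final answer: e^(-7t)·cos(11t)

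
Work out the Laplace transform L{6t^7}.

L{6t^7} = 6 · L{t^7} = 6 · 5040/s^8 = 30240/s^8

Final answer: 30240/s^8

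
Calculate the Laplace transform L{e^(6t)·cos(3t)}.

L{e^(at)·cos(ωt)} = (s-a)/((s-a)² + ω²), so L{e^(6t)·cos(3t)} = (s-6)/((s-6)² + 9)

Final answer: (s-6)/((s-6)² + 9)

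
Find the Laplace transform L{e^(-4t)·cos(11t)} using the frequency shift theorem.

Frequency shift: L{e^(at)f(t)} = F(s-a). L{e^(-4t)·cos(11t)} = (s+4)/((s+4)² + 121)

Final answer: (s+4)/((s+4)² + 121)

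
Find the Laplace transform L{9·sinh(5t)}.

L{sinh(ωt)} = ω/(s² - ω²), so L{sinh(5t)} = 5/(s² - 25). Then L{9·sinh(5t)} = 9·5/(s² - 25) = 45/(s² - 25)

Final answer: 45/(s² - 25)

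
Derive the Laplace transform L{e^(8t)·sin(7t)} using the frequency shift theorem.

Frequency shift: L{e^(at)f(t)} = F(s-a). L{e^(8t)·sin(7t)} = 7/((s-8)² + 49)

Final answer: 7/((s-8)² + 49)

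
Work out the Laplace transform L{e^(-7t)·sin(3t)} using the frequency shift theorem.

Frequency shift: L{e^(at)f(t)} = F(s-a). L{e^(-7t)·sin(3t)} = 3/((s+7)² + 9)

Final answer: 3/((s+7)² + 9)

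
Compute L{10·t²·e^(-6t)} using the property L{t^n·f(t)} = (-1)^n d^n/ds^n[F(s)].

L{e^(-6t)} = 1/(s+6). d/ds[1/(s+6)] = -1/(s+6)². d²/ds²[1/(s+6)] = 2/(s+6)³. So L{t²·e^(-6t)} = (-1)² · 2/(s+6)³ = 2/(s+6)³. Then L{10·t²·e^(-6t)} = 10·2/(s+6)³ = 20/(s+6)³

Final answer: 20/(s+6)³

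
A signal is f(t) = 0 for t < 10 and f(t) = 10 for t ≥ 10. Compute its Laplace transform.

f(t) = 10·u(t-10). L{u(t-10)} = e^(-10s)/s, so L{f(t)} = 10·e^(-10s)/s

Final answer: 10·e^(-10s)/s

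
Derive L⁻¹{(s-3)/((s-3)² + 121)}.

Using frequency shift: L⁻¹{(s-a)/((s-a)² + b²)} = e^(at)cos(bt). Here a=3, b=11

Final answer: e^(3t)·cos(11t)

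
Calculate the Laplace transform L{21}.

L{21} = 21 · L{1} = 21/s

Final answer: 21/s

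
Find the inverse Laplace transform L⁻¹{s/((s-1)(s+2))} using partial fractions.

Using partial fractions, f(t) = (e^t + 2e^(-2t))/3

Final answer: (e^t + 2e^(-2t))/3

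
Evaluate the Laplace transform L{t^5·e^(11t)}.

L{t^n·e^(at)} = n!/(s-a)^(n+1), so L{t^5·e^(11t)} = 120/(s-11)^6

Final answer: 120/(s-11)^6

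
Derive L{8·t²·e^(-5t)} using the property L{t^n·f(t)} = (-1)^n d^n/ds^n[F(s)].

L{e^(-5t)} = 1/(s+5). d/ds[1/(s+5)] = -1/(s+5)². d²/ds²[1/(s+5)] = 2/(s+5)³. So L{t²·e^(-5t)} = (-1)² · 2/(s+5)³ = 2/(s+5)³. Then L{8·t²·e^(-5t)} = 8·2/(s+5)³ = 16/(s+5)³

Final answer: 16/(s+5)³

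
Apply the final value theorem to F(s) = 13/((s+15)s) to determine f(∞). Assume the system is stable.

f(∞) = lim_{s→0} sF(s) = lim_{s→0} 13/(s+15) = 13/15

Final answer: 13/15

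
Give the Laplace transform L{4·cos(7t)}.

L{cos(ωt)} = s/(s² + ω²), so L{cos(7t)} = s/(s² + 49). Then L{4·cos(7t)} = 4·s/(s² + 49) = 4s/(s² + 49)

Final answer: 4s/(s² + 49)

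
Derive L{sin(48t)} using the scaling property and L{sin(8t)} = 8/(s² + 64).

Using L{f(at)} = (1/a)F(s/a) with a=6: L{sin(48t)} = (1/6) · 8/((s/6)² + 64) = (1/6) · 8·36/(s² + 2304) = 48/(s² + 2304)

Final answer: 48/(s² + 2304)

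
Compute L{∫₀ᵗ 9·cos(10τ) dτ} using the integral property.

L{∫₀ᵗ f(τ)dτ} = F(s)/s with F(s) = 9s/(s² + 100), so the result is (9s/(s² + 100))/s = 9/(s² + 100)

Final answer: 9/(s² + 100)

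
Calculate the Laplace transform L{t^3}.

L{t^n} = n!/s^(n+1), so L{t^3} = 6/s^4

Final answer: 6/s^4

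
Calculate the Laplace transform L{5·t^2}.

L{t^n} = n!/s^(n+1), so L{t^2} = 2/s^3. Then L{5·t^2} = 5·2/s^3 = 10/s^3

Final answer: 10/s^3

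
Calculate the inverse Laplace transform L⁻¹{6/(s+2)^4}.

L⁻¹{n!/(s-a)^(n+1)} = t^n·e^(at), so L⁻¹{6/(s+2)^4} = t^3·e^(-2t)

Final answer: t^3·e^(-2t)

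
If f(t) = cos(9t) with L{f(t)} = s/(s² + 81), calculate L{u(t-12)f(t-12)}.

Time shift theorem: L{u(t-a)f(t-a)} = e^(-as)F(s). Here a=12, F(s) = s/(s² + 81), so L{u(t-12)f(t-12)} = e^(-12s)·s/(s² + 81)

Final answer: e^(-12s)·s/(s² + 81)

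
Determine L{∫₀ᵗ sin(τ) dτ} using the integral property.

L{∫₀ᵗ f(τ)dτ} = F(s)/s with F(s) = 1/(s² + 1), so the result is (1/(s² + 1))/s = 1/(s(s² + 1))

Final answer: 1/(s(s² + 1))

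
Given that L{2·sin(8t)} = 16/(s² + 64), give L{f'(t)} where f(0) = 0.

L{f'(t)} = s·F(s) - f(0) = s·16/(s² + 64) - 0 = 16s/(s² + 64)

Final answer: 16s/(s² + 64)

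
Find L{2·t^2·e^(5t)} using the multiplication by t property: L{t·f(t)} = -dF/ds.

Using L{t^n·e^(at)} = n!/(s-a)^(n+1), L{t^2·e^(5t)} = 2/(s-5)^3, so L{2·t^2·e^(5t)} = 2·2/(s-5)^3 = 4/(s-5)^3

Final answer: 4/(s-5)^3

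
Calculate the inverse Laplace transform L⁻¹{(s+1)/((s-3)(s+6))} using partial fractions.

Using partial fractions, f(t) = (4e^(3t) + 5e^(-6t))/9

Final answer: (4e^(3t) + 5e^(-6t))/9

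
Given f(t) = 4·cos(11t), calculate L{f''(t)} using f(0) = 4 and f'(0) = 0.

F(s) = 4s/(s² + 121). L{f''(t)} = s²F(s) - sf(0) - f'(0) = 4s³/(s² + 121) - 4s = (4s³ - 4s(s² + 121))/(s² + 121) = -484s/(s² + 121)

Final answer: -484s/(s² + 121)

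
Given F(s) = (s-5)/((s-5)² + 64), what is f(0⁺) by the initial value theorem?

f(0⁺) = lim_{s→∞} sF(s) = lim_{s→∞} s(s-5)/((s-5)² + 64) = 1

Final answer: 1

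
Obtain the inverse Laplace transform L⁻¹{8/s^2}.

L⁻¹{n!/s^(n+1)} = t^n with n=1. So L⁻¹{1/s^2} = t, and L⁻¹{8/s^2} = (8/1)·t = 8·t

Final answer: 8·t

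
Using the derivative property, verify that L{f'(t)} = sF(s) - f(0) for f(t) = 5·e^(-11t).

f'(t) = -55e^(-11t). Direct: L{f'(t)} = -55/(s+11). Property: s·5/(s+11) - 5 = (5s - 5(s+11))/(s+11) = -55/(s+11). ✓

Final answer: -55/(s+11)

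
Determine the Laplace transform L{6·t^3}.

L{t^n} = n!/s^(n+1), so L{t^3} = 6/s^4. Then L{6·t^3} = 6·6/s^4 = 36/s^4

Final answer: 36/s^4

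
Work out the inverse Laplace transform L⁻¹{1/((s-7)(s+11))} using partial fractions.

Decompose: A/(s-7) + B/(s+11). A = 1/18, B = -1/18. f(t) = (e^(7t) - e^(-11t))/18

Final answer: (e^(7t) - e^(-11t))/18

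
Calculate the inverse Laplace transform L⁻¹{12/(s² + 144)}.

L⁻¹{12/(s² + 144)} = sin(12t)

Final answer: sin(12t)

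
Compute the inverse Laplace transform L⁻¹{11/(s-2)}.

L⁻¹{1/(s-a)} = e^(at), so L⁻¹{1/(s-2)} = e^(2t), and L⁻¹{11/(s-2)} = 11·e^(2t)

Final answer: 11·e^(2t)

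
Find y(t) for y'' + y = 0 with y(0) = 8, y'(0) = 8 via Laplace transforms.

L{y''} + 1L{y} = 0. s²Y - 8s - 8 + Y = 0. Y(s² + 1) = 8s + 8. Y = (8s + 8)/(s² + 1). Inverting: y(t) = 8cos(t) + 8sin(t)

Final answer: y(t) = 8cos(t) + 8sin(t)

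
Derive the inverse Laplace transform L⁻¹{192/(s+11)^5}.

L⁻¹{n!/(s-a)^(n+1)} = t^n·e^(at) with n=4, a=-11. So L⁻¹{24/(s+11)^5} = t^4·e^(-11t), and L⁻¹{192/(s+11)^5} = (192/24)·t^4·e^(-11t) = 8·t^4·e^(-11t)

Final answer: 8·t^4·e^(-11t)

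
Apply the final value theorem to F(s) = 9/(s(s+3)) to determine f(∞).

f(∞) = lim_{s→0} s·9/(s(s+3)) = lim_{s→0} 9/(s+3) = 9/3 = 3

Final answer: 3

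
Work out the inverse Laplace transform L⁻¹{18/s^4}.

L⁻¹{n!/s^(n+1)} = t^n with n=3. So L⁻¹{6/s^4} = t^3, and L⁻¹{18/s^4} = (18/6)·t^3 = 3·t^3

Final answer: 3·t^3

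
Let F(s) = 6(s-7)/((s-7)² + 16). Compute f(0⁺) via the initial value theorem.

f(0⁺) = lim_{s→∞} sF(s) = lim_{s→∞} 6s(s-7)/((s-7)² + 16) = 6

Final answer: 6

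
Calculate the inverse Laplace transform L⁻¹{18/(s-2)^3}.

L⁻¹{n!/(s-a)^(n+1)} = t^n·e^(at) with n=2, a=2. So L⁻¹{2/(s-2)^3} = t^2·e^(2t), and L⁻¹{18/(s-2)^3} = (18/2)·t^2·e^(2t) = 9·t^2·e^(2t)

Final answer: 9·t^2·e^(2t)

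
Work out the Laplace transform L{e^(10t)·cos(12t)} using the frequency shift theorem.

Frequency shift: L{e^(at)f(t)} = F(s-a). L{e^(10t)·cos(12t)} = (s-10)/((s-10)² + 144)

Final answer: (s-10)/((s-10)² + 144)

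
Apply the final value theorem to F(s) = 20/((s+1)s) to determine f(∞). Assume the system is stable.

f(∞) = lim_{s→0} sF(s) = lim_{s→0} 20/(s+1) = 20

Final answer: 20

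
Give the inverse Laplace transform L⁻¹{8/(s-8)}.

L⁻¹{1/(s-a)} = e^(at), so L⁻¹{1/(s-8)} = e^(8t), and L⁻¹{8/(s-8)} = 8·e^(8t)

Final answer: 8·e^(8t)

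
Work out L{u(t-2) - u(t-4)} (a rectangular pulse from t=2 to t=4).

L{u(t-a)} = e^(-as)/s. L{u(t-2) - u(t-4)} = (e^(-2s) - e^(-4s))/s

Final answer: (e^(-2s) - e^(-4s))/s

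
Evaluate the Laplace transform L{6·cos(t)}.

L{cos(ωt)} = s/(s² + ω²), so L{cos(t)} = s/(s² + 1). Then L{6·cos(t)} = 6·s/(s² + 1) = 6s/(s² + 1)

Final answer: 6s/(s² + 1)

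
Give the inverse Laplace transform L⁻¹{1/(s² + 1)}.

L⁻¹{1/(s² + 1)} = sin(t)

Final answer: sin(t)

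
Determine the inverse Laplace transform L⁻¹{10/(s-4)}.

L⁻¹{1/(s-a)} = e^(at), so L⁻¹{1/(s-4)} = e^(4t), and L⁻¹{10/(s-4)} = 10·e^(4t)

Final answer: 10·e^(4t)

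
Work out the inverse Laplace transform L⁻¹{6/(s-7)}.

L⁻¹{1/(s-a)} = e^(at), so L⁻¹{1/(s-7)} = e^(7t), and L⁻¹{6/(s-7)} = 6·e^(7t)

Final answer: 6·e^(7t)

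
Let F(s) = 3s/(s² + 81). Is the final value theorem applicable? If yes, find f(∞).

The final value theorem requires all poles of sF(s) in the left half-plane. sF(s) = 3s²/(s² + 81) has poles at s = ±9i (imaginary axis). Theorem does NOT apply (oscillatory system).

Final answer: Not applicable (oscillatory)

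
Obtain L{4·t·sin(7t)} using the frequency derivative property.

L{sin(7t)} = 7/(s² + 49). By L{t·f(t)} = -F'(s): -d/ds[7/(s² + 49)] = -(7)·(-2s)/(s² + 49)² = 14s/(s² + 49)². Then L{4·t·sin(7t)} = 4·14s/(s² + 49)² = 56s/(s² + 49)²

Final answer: 56s/(s² + 49)²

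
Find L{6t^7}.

L{t^n} = n!/s^(n+1). So L{6t^7} = 6·7!/s^8 = 30240/s^8

Final answer: 30240/s^8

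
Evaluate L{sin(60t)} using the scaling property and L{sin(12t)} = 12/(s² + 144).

Using L{f(at)} = (1/a)F(s/a) with a=5: L{sin(60t)} = (1/5) · 12/((s/5)² + 144) = (1/5) · 12·25/(s² + 3600) = 60/(s² + 3600)

Final answer: 60/(s² + 3600)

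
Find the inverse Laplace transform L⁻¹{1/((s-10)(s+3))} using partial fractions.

Decompose: A/(s-10) + B/(s+3). A = 1/13, B = -1/13. f(t) = (e^(10t) - e^(-3t))/13

Final answer: (e^(10t) - e^(-3t))/13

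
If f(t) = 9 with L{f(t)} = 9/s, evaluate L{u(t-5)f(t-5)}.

Time shift theorem: L{u(t-a)f(t-a)} = e^(-as)F(s). Here a=5, F(s) = 9/s, so L{u(t-5)f(t-5)} = e^(-5s)·9/s

Final answer: e^(-5s)·9/s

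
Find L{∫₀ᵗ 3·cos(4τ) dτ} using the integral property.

L{∫₀ᵗ f(τ)dτ} = F(s)/s with F(s) = 3s/(s² + 16), so the result is (3s/(s² + 16))/s = 3/(s² + 16)

Final answer: 3/(s² + 16)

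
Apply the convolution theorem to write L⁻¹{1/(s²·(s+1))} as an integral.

1/(s²·(s+1)) = (1/s^2)·(1/(s+1)) = L{t}·L{e^(-t)}. So f(t) = t*e^(-t) = ∫₀ᵗ τ·e^(-(t-τ)) dτ

Final answer: ∫₀ᵗ τ·e^(-(t-τ)) dτ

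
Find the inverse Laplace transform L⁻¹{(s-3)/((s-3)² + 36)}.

Using frequency shift, L⁻¹{(s-3)/((s-3)² + 36)} = e^(3t)·cos(6t)

Final answer: e^(3t)·cos(6t)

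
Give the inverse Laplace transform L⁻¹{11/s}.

L⁻¹{c/s} = c, so L⁻¹{11/s} = 11

Final answer: 11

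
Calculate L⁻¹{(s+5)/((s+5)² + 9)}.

Using frequency shift: L⁻¹{(s-a)/((s-a)² + b²)} = e^(at)cos(bt). Here a=-5, b=3

Final answer: e^(-5t)·cos(3t)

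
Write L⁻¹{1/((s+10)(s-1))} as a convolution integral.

1/((s+10)(s-1)) = (1/(s+10))·(1/(s-1)) = L{e^(-10t)}·L{e^t}. So f(t) = e^(-10t)*e^t = ∫₀ᵗ e^(-10τ)·e^(t-τ) dτ

Final answer: ∫₀ᵗ e^(-10τ)·e^(t-τ) dτ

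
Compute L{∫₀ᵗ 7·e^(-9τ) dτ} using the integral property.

L{∫₀ᵗ f(τ)dτ} = F(s)/s with F(s) = 7/(s+9), so L{∫₀ᵗ 7·e^(-9τ) dτ} = 7/(s(s+9))

Final answer: 7/(s(s+9))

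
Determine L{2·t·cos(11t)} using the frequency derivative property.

L{cos(11t)} = s/(s² + 121). Derivative: d/ds[s/(s² + 121)] = [(s² + 121) - s·2s]/(s² + 121)² = (121 - s²)/(s² + 121)². So L{t·cos(11t)} = -F'(s) = (s² - 121)/(s² + 121)². Then L{2·t·cos(11t)} = 2·(s² - 121)/(s² + 121)²

Final answer: 2·(s² - 121)/(s² + 121)²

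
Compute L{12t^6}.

L{t^n} = n!/s^(n+1). So L{12t^6} = 12·6!/s^7 = 8640/s^7

Final answer: 8640/s^7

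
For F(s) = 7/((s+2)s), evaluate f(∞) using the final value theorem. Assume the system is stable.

f(∞) = lim_{s→0} sF(s) = lim_{s→0} 7/(s+2) = 7/2

Final answer: 7/2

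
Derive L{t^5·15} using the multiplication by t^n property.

L{15} = 15/s. d^1/ds^1[1/s] = -1/s². d^2/ds^2[1/s] = 2/s^3. d^3/ds^3[1/s] = -6/s^4. d^4/ds^4[1/s] = 24/s^5. d^5/ds^5[1/s] = -120/s^6. So L{t^5} = (-1)^{5}·-120/s^6 = 120/s^6. Then L{t^5·15} = 15·120/s^6 = 1800/s^6

Final answer: 1800/s^6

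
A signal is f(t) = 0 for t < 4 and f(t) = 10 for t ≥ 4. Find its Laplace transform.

f(t) = 10·u(t-4). L{u(t-4)} = e^(-4s)/s, so L{f(t)} = 10·e^(-4s)/s

Final answer: 10·e^(-4s)/s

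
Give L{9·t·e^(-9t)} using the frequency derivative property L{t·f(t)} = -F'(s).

L{e^(-9t)} = 1/(s+9). By frequency derivative: L{t·e^(-9t)} = -d/ds[1/(s+9)] = -(-1)/(s+9)² = 1/(s+9)². Then L{9·t·e^(-9t)} = 9·1/(s+9)² = 9/(s+9)²

Final answer: 9/(s+9)²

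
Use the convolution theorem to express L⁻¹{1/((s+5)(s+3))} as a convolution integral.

1/((s+5)(s+3)) = (1/(s+5))·(1/(s+3)) = L{e^(-5t)}·L{e^(-3t)}. So f(t) = e^(-5t)*e^(-3t) = ∫₀ᵗ e^(-5τ)·e^(-3(t-τ)) dτ

Final answer: ∫₀ᵗ e^(-5τ)·e^(-3(t-τ)) dτ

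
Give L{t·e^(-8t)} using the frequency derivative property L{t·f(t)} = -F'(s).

L{e^(-8t)} = 1/(s+8). By frequency derivative: L{t·e^(-8t)} = -d/ds[1/(s+8)] = -(-1)/(s+8)² = 1/(s+8)²

Final answer: 1/(s+8)²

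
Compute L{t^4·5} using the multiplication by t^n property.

L{5} = 5/s. d^1/ds^1[1/s] = -1/s². d^2/ds^2[1/s] = 2/s^3. d^3/ds^3[1/s] = -6/s^4. d^4/ds^4[1/s] = 24/s^5. So L{t^4} = (-1)^{4}·24/s^5 = 24/s^5. Then L{t^4·5} = 5·24/s^5 = 120/s^5

Final answer: 120/s^5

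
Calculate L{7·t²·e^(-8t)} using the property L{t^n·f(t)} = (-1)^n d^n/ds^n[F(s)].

L{e^(-8t)} = 1/(s+8). d/ds[1/(s+8)] = -1/(s+8)². d²/ds²[1/(s+8)] = 2/(s+8)³. So L{t²·e^(-8t)} = (-1)² · 2/(s+8)³ = 2/(s+8)³. Then L{7·t²·e^(-8t)} = 7·2/(s+8)³ = 14/(s+8)³

Final answer: 14/(s+8)³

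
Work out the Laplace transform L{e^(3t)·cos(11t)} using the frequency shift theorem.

Frequency shift: L{e^(at)f(t)} = F(s-a). L{e^(3t)·cos(11t)} = (s-3)/((s-3)² + 121)

Final answer: (s-3)/((s-3)² + 121)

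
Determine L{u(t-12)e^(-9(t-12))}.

u(t-a)f(t-a) with f(t)=e^(-9t). L{e^(-9t)} = 1/(s+9). By time shift: e^(-12s)/(s+9)

Final answer: e^(-12s)/(s+9)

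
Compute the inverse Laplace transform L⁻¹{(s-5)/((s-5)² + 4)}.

Using frequency shift, L⁻¹{(s-5)/((s-5)² + 4)} = e^(5t)·cos(2t)

Final answer: e^(5t)·cos(2t)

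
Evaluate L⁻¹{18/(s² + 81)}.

This is the form c·a/(s² + a²) with a = 9, c = 2. L⁻¹ = 2·sin(9t)

Final answer: 2·sin(9t)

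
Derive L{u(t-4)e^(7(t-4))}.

u(t-a)f(t-a) with f(t)=e^(7t). L{e^(7t)} = 1/(s-7). By time shift: e^(-4s)/(s-7)

Final answer: e^(-4s)/(s-7)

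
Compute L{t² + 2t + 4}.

L{t² + 2t + 4} = 2/s³ + 2/s² + 4/s = 2/s³ + 2/s² + 4/s

Final answer: 2/s³ + 2/s² + 4/s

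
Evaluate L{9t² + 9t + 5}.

L{9t² + 9t + 5} = 9·2/s³ + 9/s² + 5/s = 18/s³ + 9/s² + 5/s

Final answer: 18/s³ + 9/s² + 5/s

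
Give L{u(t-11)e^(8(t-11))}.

u(t-a)f(t-a) with f(t)=e^(8t). L{e^(8t)} = 1/(s-8). By time shift: e^(-11s)/(s-8)

Final answer: e^(-11s)/(s-8)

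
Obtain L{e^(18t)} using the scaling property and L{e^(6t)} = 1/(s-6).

Using L{f(at)} = (1/a)F(s/a) with a=3 and f(t) = e^(6t): L{e^(18t)} = (1/3) · 1/((s/3)-6) = (1/3) · 3/(s-18) = 1/(s-18)

Final answer: 1/(s-18)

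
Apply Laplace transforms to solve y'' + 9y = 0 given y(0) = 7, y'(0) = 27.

L{y''} + 9L{y} = 0. s²Y - 7s - 27 + 9Y = 0. Y(s² + 9) = 7s + 27. Y = (7s + 27)/(s² + 9). Inverting: y(t) = 7cos(3t) + 9sin(3t)

Final answer: y(t) = 7cos(3t) + 9sin(3t)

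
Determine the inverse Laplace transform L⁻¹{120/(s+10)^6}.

L⁻¹{n!/(s-a)^(n+1)} = t^n·e^(at), so L⁻¹{120/(s+10)^6} = t^5·e^(-10t)

Final answer: t^5·e^(-10t)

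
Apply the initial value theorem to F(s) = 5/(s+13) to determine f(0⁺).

f(0⁺) = lim_{s→∞} s·5/(s+13) = lim_{s→∞} 5s/(s+13) = 5

Final answer: 5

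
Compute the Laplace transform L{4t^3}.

L{4t^3} = 4 · L{t^3} = 4 · 6/s^4 = 24/s^4

Final answer: 24/s^4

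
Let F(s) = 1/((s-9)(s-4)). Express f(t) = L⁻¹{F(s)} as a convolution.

1/((s-9)(s-4)) = (1/(s-9))·(1/(s-4)) = L{e^(9t)}·L{e^(4t)}. So f(t) = e^(9t)*e^(4t) = ∫₀ᵗ e^(9τ)·e^(4(t-τ)) dτ

Final answer: ∫₀ᵗ e^(9τ)·e^(4(t-τ)) dτ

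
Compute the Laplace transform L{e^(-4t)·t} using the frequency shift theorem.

L{e^(at)·t^n} = n!/(s-a)^(n+1), so L{e^(-4t)·t} = 1/(s+4)^2

Final answer: 1/(s+4)^2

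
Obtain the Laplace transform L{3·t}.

L{t^n} = n!/s^(n+1), so L{t} = 1/s^2. Then L{3·t} = 3·1/s^2 = 3/s^2

Final answer: 3/s^2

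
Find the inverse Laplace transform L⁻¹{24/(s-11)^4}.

L⁻¹{n!/(s-a)^(n+1)} = t^n·e^(at) with n=3, a=11. So L⁻¹{6/(s-11)^4} = t^3·e^(11t), and L⁻¹{24/(s-11)^4} = (24/6)·t^3·e^(11t) = 4·t^3·e^(11t)

Final answer: 4·t^3·e^(11t)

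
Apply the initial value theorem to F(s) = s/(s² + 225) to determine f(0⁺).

f(0⁺) = lim_{s→∞} s·s/(s² + 225) = lim_{s→∞} s²/(s² + 225) = 1

Final answer: 1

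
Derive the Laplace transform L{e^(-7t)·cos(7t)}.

L{e^(at)·cos(ωt)} = (s-a)/((s-a)² + ω²), so L{e^(-7t)·cos(7t)} = (s+7)/((s+7)² + 49)

Final answer: (s+7)/((s+7)² + 49)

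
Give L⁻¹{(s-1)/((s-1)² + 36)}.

Using frequency shift: L⁻¹{(s-a)/((s-a)² + b²)} = e^(at)cos(bt). Here a=1, b=6

Final answer: e^t·cos(6t)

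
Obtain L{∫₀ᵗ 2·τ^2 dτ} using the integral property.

L{∫₀ᵗ f(τ)dτ} = F(s)/s with f(t) = 2t^2. F(s) = 4/s^3, so L{∫₀ᵗ 2·τ^2 dτ} = (4/s^3)/s = 4/s^4. (Check: ∫₀ᵗ 2·τ^2 dτ = 2t^3/3.)

Final answer: 4/s^4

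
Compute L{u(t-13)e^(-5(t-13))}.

u(t-a)f(t-a) with f(t)=e^(-5t). L{e^(-5t)} = 1/(s+5). By time shift: e^(-13s)/(s+5)

Final answer: e^(-13s)/(s+5)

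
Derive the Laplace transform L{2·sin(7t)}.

L{sin(ωt)} = ω/(s² + ω²), so L{sin(7t)} = 7/(s² + 49). Then L{2·sin(7t)} = 2·7/(s² + 49) = 14/(s² + 49)

Final answer: 14/(s² + 49)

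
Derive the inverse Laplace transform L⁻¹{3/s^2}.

L⁻¹{n!/s^(n+1)} = t^n with n=1. So L⁻¹{1/s^2} = t, and L⁻¹{3/s^2} = (3/1)·t = 3·t

Final answer: 3·t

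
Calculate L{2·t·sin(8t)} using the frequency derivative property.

L{sin(8t)} = 8/(s² + 64). By L{t·f(t)} = -F'(s): -d/ds[8/(s² + 64)] = -(8)·(-2s)/(s² + 64)² = 16s/(s² + 64)². Then L{2·t·sin(8t)} = 2·16s/(s² + 64)² = 32s/(s² + 64)²

Final answer: 32s/(s² + 64)²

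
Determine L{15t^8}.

L{t^n} = n!/s^(n+1). So L{15t^8} = 15·8!/s^9 = 604800/s^9

Final answer: 604800/s^9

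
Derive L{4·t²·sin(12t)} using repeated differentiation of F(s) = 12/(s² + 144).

F(s) = 12/(s² + 144). F'(s) = -24s/(s² + 144)². F''(s) = -24(144 - 3s²)/(s² + 144)³ = (72s² - 3456)/(s² + 144)³. So L{t²·sin(12t)} = (-1)² F''(s) = (72s² - 3456)/(s² + 144)³. Then L{4·t²·sin(12t)} = 4·(72s² - 3456)/(s² + 144)³ = (288s² - 13824)/(s² + 144)³

Final answer: (288s² - 13824)/(s² + 144)³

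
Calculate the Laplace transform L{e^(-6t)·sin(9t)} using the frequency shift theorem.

Frequency shift: L{e^(at)f(t)} = F(s-a). L{e^(-6t)·sin(9t)} = 9/((s+6)² + 81)

Final answer: 9/((s+6)² + 81)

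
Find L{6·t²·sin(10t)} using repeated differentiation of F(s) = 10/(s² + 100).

F(s) = 10/(s² + 100). F'(s) = -20s/(s² + 100)². F''(s) = -20(100 - 3s²)/(s² + 100)³ = (60s² - 2000)/(s² + 100)³. So L{t²·sin(10t)} = (-1)² F''(s) = (60s² - 2000)/(s² + 100)³. Then L{6·t²·sin(10t)} = 6·(60s² - 2000)/(s² + 100)³ = (360s² - 12000)/(s² + 100)³

Final answer: (360s² - 12000)/(s² + 100)³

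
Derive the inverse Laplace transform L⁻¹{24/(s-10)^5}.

L⁻¹{n!/(s-a)^(n+1)} = t^n·e^(at), so L⁻¹{24/(s-10)^5} = t^4·e^(10t)

Final answer: t^4·e^(10t)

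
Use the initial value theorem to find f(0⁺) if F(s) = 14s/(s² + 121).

f(0⁺) = lim_{s→∞} s·14s/(s² + 121) = lim_{s→∞} 14s²/(s² + 121) = 14

Final answer: 14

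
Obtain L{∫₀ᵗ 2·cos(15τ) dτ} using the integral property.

L{∫₀ᵗ f(τ)dτ} = F(s)/s with F(s) = 2s/(s² + 225), so the result is (2s/(s² + 225))/s = 2/(s² + 225)

Final answer: 2/(s² + 225)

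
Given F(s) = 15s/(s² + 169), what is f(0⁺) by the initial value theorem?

f(0⁺) = lim_{s→∞} s·15s/(s² + 169) = lim_{s→∞} 15s²/(s² + 169) = 15

Final answer: 15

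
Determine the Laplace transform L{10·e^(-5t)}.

L{e^(at)} = 1/(s-a), so L{e^(-5t)} = 1/(s+5). Then L{10·e^(-5t)} = 10/(s+5)

Final answer: 10/(s+5)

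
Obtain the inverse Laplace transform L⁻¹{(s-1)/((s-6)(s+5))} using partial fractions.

Using partial fractions, f(t) = (5e^(6t) + 6e^(-5t))/11

Final answer: (5e^(6t) + 6e^(-5t))/11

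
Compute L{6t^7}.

L{t^n} = n!/s^(n+1). So L{6t^7} = 6·7!/s^8 = 30240/s^8

Final answer: 30240/s^8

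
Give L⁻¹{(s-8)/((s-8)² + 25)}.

Using frequency shift: L⁻¹{(s-a)/((s-a)² + b²)} = e^(at)cos(bt). Here a=8, b=5

Final answer: e^(8t)·cos(5t)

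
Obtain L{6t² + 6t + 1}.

L{6t² + 6t + 1} = 6·2/s³ + 6/s² + 1/s = 12/s³ + 6/s² + 1/s

Final answer: 12/s³ + 6/s² + 1/s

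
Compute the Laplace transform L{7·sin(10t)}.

L{sin(ωt)} = ω/(s² + ω²), so L{sin(10t)} = 10/(s² + 100). Then L{7·sin(10t)} = 7·10/(s² + 100) = 70/(s² + 100)

Final answer: 70/(s² + 100)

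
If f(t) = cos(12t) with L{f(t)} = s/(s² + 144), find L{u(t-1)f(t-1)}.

Time shift theorem: L{u(t-a)f(t-a)} = e^(-as)F(s). Here a=1, F(s) = s/(s² + 144), so L{u(t-1)f(t-1)} = e^(-s)·s/(s² + 144)

Final answer: e^(-s)·s/(s² + 144)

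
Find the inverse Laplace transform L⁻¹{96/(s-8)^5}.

L⁻¹{n!/(s-a)^(n+1)} = t^n·e^(at) with n=4, a=8. So L⁻¹{24/(s-8)^5} = t^4·e^(8t), and L⁻¹{96/(s-8)^5} = (96/24)·t^4·e^(8t) = 4·t^4·e^(8t)

Final answer: 4·t^4·e^(8t)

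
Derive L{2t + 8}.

L{2t + 8} = 2·L{t} + 8·L{1} = 2/s² + 8/s

Final answer: 2/s² + 8/s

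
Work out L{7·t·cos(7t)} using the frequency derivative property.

L{cos(7t)} = s/(s² + 49). Derivative: d/ds[s/(s² + 49)] = [(s² + 49) - s·2s]/(s² + 49)² = (49 - s²)/(s² + 49)². So L{t·cos(7t)} = -F'(s) = (s² - 49)/(s² + 49)². Then L{7·t·cos(7t)} = 7·(s² - 49)/(s² + 49)²

Final answer: 7·(s² - 49)/(s² + 49)²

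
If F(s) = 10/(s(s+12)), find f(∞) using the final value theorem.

f(∞) = lim_{s→0} s·10/(s(s+12)) = lim_{s→0} 10/(s+12) = 10/12 = 5/6

Final answer: 5/6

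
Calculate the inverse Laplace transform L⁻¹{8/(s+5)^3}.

L⁻¹{n!/(s-a)^(n+1)} = t^n·e^(at) with n=2, a=-5. So L⁻¹{2/(s+5)^3} = t^2·e^(-5t), and L⁻¹{8/(s+5)^3} = (8/2)·t^2·e^(-5t) = 4·t^2·e^(-5t)

Final answer: 4·t^2·e^(-5t)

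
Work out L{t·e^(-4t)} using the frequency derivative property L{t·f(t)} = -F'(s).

L{e^(-4t)} = 1/(s+4). By frequency derivative: L{t·e^(-4t)} = -d/ds[1/(s+4)] = -(-1)/(s+4)² = 1/(s+4)²

Final answer: 1/(s+4)²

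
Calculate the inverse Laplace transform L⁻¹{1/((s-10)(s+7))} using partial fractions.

Decompose: A/(s-10) + B/(s+7). A = 1/17, B = -1/17. f(t) = (e^(10t) - e^(-7t))/17

Final answer: (e^(10t) - e^(-7t))/17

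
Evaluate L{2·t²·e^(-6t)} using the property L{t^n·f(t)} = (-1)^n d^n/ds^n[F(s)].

L{e^(-6t)} = 1/(s+6). d/ds[1/(s+6)] = -1/(s+6)². d²/ds²[1/(s+6)] = 2/(s+6)³. So L{t²·e^(-6t)} = (-1)² · 2/(s+6)³ = 2/(s+6)³. Then L{2·t²·e^(-6t)} = 2·2/(s+6)³ = 4/(s+6)³

Final answer: 4/(s+6)³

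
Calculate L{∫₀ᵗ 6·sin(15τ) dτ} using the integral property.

L{∫₀ᵗ f(τ)dτ} = F(s)/s with F(s) = 90/(s² + 225), so the result is (90/(s² + 225))/s = 90/(s(s² + 225))

Final answer: 90/(s(s² + 225))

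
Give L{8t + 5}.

L{8t + 5} = 8·L{t} + 5·L{1} = 8/s² + 5/s

Final answer: 8/s² + 5/s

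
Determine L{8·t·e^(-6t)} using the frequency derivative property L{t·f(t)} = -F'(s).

L{e^(-6t)} = 1/(s+6). By frequency derivative: L{t·e^(-6t)} = -d/ds[1/(s+6)] = -(-1)/(s+6)² = 1/(s+6)². Then L{8·t·e^(-6t)} = 8·1/(s+6)² = 8/(s+6)²

Final answer: 8/(s+6)²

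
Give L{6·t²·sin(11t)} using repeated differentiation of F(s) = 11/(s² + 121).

F(s) = 11/(s² + 121). F'(s) = -22s/(s² + 121)². F''(s) = -22(121 - 3s²)/(s² + 121)³ = (66s² - 2662)/(s² + 121)³. So L{t²·sin(11t)} = (-1)² F''(s) = (66s² - 2662)/(s² + 121)³. Then L{6·t²·sin(11t)} = 6·(66s² - 2662)/(s² + 121)³ = (396s² - 15972)/(s² + 121)³

Final answer: (396s² - 15972)/(s² + 121)³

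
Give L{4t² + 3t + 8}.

L{4t² + 3t + 8} = 4·2/s³ + 3/s² + 8/s = 8/s³ + 3/s² + 8/s

Final answer: 8/s³ + 3/s² + 8/s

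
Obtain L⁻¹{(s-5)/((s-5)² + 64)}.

Using frequency shift: L⁻¹{(s-a)/((s-a)² + b²)} = e^(at)cos(bt). Here a=5, b=8

Final answer: e^(5t)·cos(8t)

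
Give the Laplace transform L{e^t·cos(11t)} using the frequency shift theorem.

Frequency shift: L{e^(at)f(t)} = F(s-a). L{e^t·cos(11t)} = (s-1)/((s-1)² + 121)

Final answer: (s-1)/((s-1)² + 121)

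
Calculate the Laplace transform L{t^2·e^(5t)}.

L{t^n·e^(at)} = n!/(s-a)^(n+1), so L{t^2·e^(5t)} = 2/(s-5)^3

Final answer: 2/(s-5)^3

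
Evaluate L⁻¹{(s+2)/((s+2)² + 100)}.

Using frequency shift: L⁻¹{(s-a)/((s-a)² + b²)} = e^(at)cos(bt). Here a=-2, b=10

Final answer: e^(-2t)·cos(10t)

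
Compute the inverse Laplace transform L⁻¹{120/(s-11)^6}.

L⁻¹{n!/(s-a)^(n+1)} = t^n·e^(at), so L⁻¹{120/(s-11)^6} = t^5·e^(11t)

Final answer: t^5·e^(11t)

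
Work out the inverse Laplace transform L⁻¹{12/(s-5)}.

L⁻¹{1/(s-a)} = e^(at), so L⁻¹{1/(s-5)} = e^(5t), and L⁻¹{12/(s-5)} = 12·e^(5t)

Final answer: 12·e^(5t)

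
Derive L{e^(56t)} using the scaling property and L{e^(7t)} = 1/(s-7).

Using L{f(at)} = (1/a)F(s/a) with a=8 and f(t) = e^(7t): L{e^(56t)} = (1/8) · 1/((s/8)-7) = (1/8) · 8/(s-56) = 1/(s-56)

Final answer: 1/(s-56)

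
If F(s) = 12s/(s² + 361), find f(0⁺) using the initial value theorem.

f(0⁺) = lim_{s→∞} s·12s/(s² + 361) = lim_{s→∞} 12s²/(s² + 361) = 12

Final answer: 12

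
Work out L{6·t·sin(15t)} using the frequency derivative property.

L{sin(15t)} = 15/(s² + 225). By L{t·f(t)} = -F'(s): -d/ds[15/(s² + 225)] = -(15)·(-2s)/(s² + 225)² = 30s/(s² + 225)². Then L{6·t·sin(15t)} = 6·30s/(s² + 225)² = 180s/(s² + 225)²

Final answer: 180s/(s² + 225)²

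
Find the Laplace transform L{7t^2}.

L{7t^2} = 7 · L{t^2} = 7 · 2/s^3 = 14/s^3

Final answer: 14/s^3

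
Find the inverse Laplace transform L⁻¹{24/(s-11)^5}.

L⁻¹{n!/(s-a)^(n+1)} = t^n·e^(at), so L⁻¹{24/(s-11)^5} = t^4·e^(11t)

Final answer: t^4·e^(11t)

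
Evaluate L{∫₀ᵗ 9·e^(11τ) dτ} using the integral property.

L{∫₀ᵗ f(τ)dτ} = F(s)/s with F(s) = 9/(s-11), so L{∫₀ᵗ 9·e^(11τ) dτ} = 9/(s(s-11))

Final answer: 9/(s(s-11))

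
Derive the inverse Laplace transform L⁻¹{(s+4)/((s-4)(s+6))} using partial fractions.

Using partial fractions, f(t) = (8e^(4t) + 2e^(-6t))/10

Final answer: (8e^(4t) + 2e^(-6t))/10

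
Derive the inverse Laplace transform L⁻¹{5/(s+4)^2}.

L⁻¹{n!/(s-a)^(n+1)} = t^n·e^(at) with n=1, a=-4. So L⁻¹{1/(s+4)^2} = t·e^(-4t), and L⁻¹{5/(s+4)^2} = (5/1)·t·e^(-4t) = 5·t·e^(-4t)

Final answer: 5·t·e^(-4t)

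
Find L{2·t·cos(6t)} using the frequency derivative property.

L{cos(6t)} = s/(s² + 36). Derivative: d/ds[s/(s² + 36)] = [(s² + 36) - s·2s]/(s² + 36)² = (36 - s²)/(s² + 36)². So L{t·cos(6t)} = -F'(s) = (s² - 36)/(s² + 36)². Then L{2·t·cos(6t)} = 2·(s² - 36)/(s² + 36)²

Final answer: 2·(s² - 36)/(s² + 36)²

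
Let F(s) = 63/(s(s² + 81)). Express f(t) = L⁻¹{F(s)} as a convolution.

63/(s(s² + 81)) = (1/s)·(63/(s² + 81)) = L{1}·L{7·sin(9t)}. So f(t) = 1*(7·sin(9t)) = ∫₀ᵗ 7·sin(9τ) dτ

Final answer: ∫₀ᵗ 7·sin(9τ) dτ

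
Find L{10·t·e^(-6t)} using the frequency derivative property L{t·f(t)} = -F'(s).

L{e^(-6t)} = 1/(s+6). By frequency derivative: L{t·e^(-6t)} = -d/ds[1/(s+6)] = -(-1)/(s+6)² = 1/(s+6)². Then L{10·t·e^(-6t)} = 10·1/(s+6)² = 10/(s+6)²

Final answer: 10/(s+6)²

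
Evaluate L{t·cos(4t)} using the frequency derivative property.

L{cos(4t)} = s/(s² + 16). Derivative: d/ds[s/(s² + 16)] = [(s² + 16) - s·2s]/(s² + 16)² = (16 - s²)/(s² + 16)². So L{t·cos(4t)} = -F'(s) = (s² - 16)/(s² + 16)²

Final answer: (s² - 16)/(s² + 16)²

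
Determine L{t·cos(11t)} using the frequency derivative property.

L{cos(11t)} = s/(s² + 121). Derivative: d/ds[s/(s² + 121)] = [(s² + 121) - s·2s]/(s² + 121)² = (121 - s²)/(s² + 121)². So L{t·cos(11t)} = -F'(s) = (s² - 121)/(s² + 121)²

Final answer: (s² - 121)/(s² + 121)²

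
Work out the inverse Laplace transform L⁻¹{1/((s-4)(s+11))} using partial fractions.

Decompose: A/(s-4) + B/(s+11). A = 1/15, B = -1/15. f(t) = (e^(4t) - e^(-11t))/15

Final answer: (e^(4t) - e^(-11t))/15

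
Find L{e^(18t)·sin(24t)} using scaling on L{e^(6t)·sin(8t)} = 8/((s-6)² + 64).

Scaling with a=3: L{e^(18t)·sin(24t)} = (1/3) · 8/((s/3-6)² + 64). Simplifying: 24/((s-18)² + 576)

Final answer: 24/((s-18)² + 576)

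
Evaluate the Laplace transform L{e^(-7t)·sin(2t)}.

L{e^(at)·sin(ωt)} = ω/((s-a)² + ω²), so L{e^(-7t)·sin(2t)} = 2/((s+7)² + 4)

Final answer: 2/((s+7)² + 4)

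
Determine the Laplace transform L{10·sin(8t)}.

L{sin(ωt)} = ω/(s² + ω²), so L{sin(8t)} = 8/(s² + 64). Then L{10·sin(8t)} = 10·8/(s² + 64) = 80/(s² + 64)

Final answer: 80/(s² + 64)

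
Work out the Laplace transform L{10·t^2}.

L{t^n} = n!/s^(n+1), so L{t^2} = 2/s^3. Then L{10·t^2} = 10·2/s^3 = 20/s^3

Final answer: 20/s^3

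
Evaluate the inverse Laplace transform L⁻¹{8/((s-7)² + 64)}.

Using frequency shift, L⁻¹{8/((s-7)² + 64)} = e^(7t)·sin(8t)

Final answer: e^(7t)·sin(8t)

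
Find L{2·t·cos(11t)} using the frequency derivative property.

L{cos(11t)} = s/(s² + 121). Derivative: d/ds[s/(s² + 121)] = [(s² + 121) - s·2s]/(s² + 121)² = (121 - s²)/(s² + 121)². So L{t·cos(11t)} = -F'(s) = (s² - 121)/(s² + 121)². Then L{2·t·cos(11t)} = 2·(s² - 121)/(s² + 121)²

Final answer: 2·(s² - 121)/(s² + 121)²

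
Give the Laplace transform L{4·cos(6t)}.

L{cos(ωt)} = s/(s² + ω²), so L{cos(6t)} = s/(s² + 36). Then L{4·cos(6t)} = 4·s/(s² + 36) = 4s/(s² + 36)

Final answer: 4s/(s² + 36)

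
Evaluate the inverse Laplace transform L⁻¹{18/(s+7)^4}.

L⁻¹{n!/(s-a)^(n+1)} = t^n·e^(at) with n=3, a=-7. So L⁻¹{6/(s+7)^4} = t^3·e^(-7t), and L⁻¹{18/(s+7)^4} = (18/6)·t^3·e^(-7t) = 3·t^3·e^(-7t)

Final answer: 3·t^3·e^(-7t)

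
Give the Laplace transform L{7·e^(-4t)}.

L{e^(at)} = 1/(s-a), so L{e^(-4t)} = 1/(s+4). Then L{7·e^(-4t)} = 7/(s+4)

Final answer: 7/(s+4)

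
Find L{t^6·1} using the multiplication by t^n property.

L{1} = 1/s. d^1/ds^1[1/s] = -1/s². d^2/ds^2[1/s] = 2/s^3. d^3/ds^3[1/s] = -6/s^4. d^4/ds^4[1/s] = 24/s^5. d^5/ds^5[1/s] = -120/s^6. d^6/ds^6[1/s] = 720/s^7. So L{t^6} = (-1)^{6}·720/s^7 = 720/s^7

Final answer: 720/s^7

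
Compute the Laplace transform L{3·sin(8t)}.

L{sin(ωt)} = ω/(s² + ω²), so L{sin(8t)} = 8/(s² + 64). Then L{3·sin(8t)} = 3·8/(s² + 64) = 24/(s² + 64)

Final answer: 24/(s² + 64)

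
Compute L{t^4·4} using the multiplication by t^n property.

L{4} = 4/s. d^1/ds^1[1/s] = -1/s². d^2/ds^2[1/s] = 2/s^3. d^3/ds^3[1/s] = -6/s^4. d^4/ds^4[1/s] = 24/s^5. So L{t^4} = (-1)^{4}·24/s^5 = 24/s^5. Then L{t^4·4} = 4·24/s^5 = 96/s^5

Final answer: 96/s^5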